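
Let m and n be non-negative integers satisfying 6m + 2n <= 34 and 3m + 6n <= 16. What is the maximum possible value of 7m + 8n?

35

(m,n)=(5,0): 6·5+2·0=30≤34, 3·5+6·0=15≤16, objective 35.
(m,n)=(4,0): 6·4+2·0=24≤34, 3·4+6·0=12≤16, objective 28.
Maximum is 35 at (m,n)=(5,0).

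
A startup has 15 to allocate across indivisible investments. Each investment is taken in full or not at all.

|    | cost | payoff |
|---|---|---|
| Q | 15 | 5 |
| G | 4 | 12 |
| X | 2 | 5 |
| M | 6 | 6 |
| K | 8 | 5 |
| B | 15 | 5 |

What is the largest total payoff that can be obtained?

Take G, X, and M: cost 4 + 2 + 6 = 12 ≤ 15, payoff 12 + 5 + 6 = 23.
No other feasible combination does better.

23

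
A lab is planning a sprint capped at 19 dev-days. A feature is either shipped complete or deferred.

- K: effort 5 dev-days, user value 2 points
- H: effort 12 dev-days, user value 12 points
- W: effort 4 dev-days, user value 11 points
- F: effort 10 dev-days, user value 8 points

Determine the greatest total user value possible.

23

K + W + F: effort 5 + 4 + 10 = 19 ≤ 19, user value 2 + 11 + 8 = 21.
W + F: effort 4 + 10 = 14 ≤ 19, user value 11 + 8 = 19.
H + W: effort 12 + 4 = 16 ≤ 19, user value 12 + 11 = 23.
Best is H and W with total user value 23.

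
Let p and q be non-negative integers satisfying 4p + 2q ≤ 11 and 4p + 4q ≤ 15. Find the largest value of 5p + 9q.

The continuous relaxation peaks at (0, 3.75) with value 33.75; rounding to a feasible lattice point costs some objective.
(p,q)=(0,3): 4·0+2·3=6≤11, 4·0+4·3=12≤15, objective 27.
(p,q)=(1,2): 4·1+2·2=8≤11, 4·1+4·2=12≤15, objective 23.
(p,q)=(0,2): 4·0+2·2=4≤11, 4·0+4·2=8≤15, objective 18.
The best lattice point is (0,3), giving 27.

27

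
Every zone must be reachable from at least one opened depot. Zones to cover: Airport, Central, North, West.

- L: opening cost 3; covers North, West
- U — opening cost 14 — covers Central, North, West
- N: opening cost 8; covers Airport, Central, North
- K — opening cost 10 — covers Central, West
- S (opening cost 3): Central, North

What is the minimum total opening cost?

11

This is a weighted set-cover instance.
The greedy cost-per-new-zone heuristic would pick L, S, and N for 14, but a cheaper cover exists.
Choose L and N: together they cover Airport, Central, North, West — every zone.
Total opening cost: 3 + 8 = 11.
No cover costs less than 11.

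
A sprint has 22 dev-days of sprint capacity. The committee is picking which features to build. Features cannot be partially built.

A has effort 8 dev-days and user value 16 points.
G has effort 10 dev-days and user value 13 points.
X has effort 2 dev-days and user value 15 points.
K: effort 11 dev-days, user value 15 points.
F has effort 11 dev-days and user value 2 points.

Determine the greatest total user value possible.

46

This is an integer program with binary decision variables.
Allowing fractional choices, the relaxed optimum would be about 47.3, but features are indivisible.
A + X + F: effort 8 + 2 + 11 = 21 ≤ 22, user value 16 + 15 + 2 = 33.
A + X + K: effort 8 + 2 + 11 = 21 ≤ 22, user value 16 + 15 + 15 = 46.
A + G + X: effort 8 + 10 + 2 = 20 ≤ 22, user value 16 + 13 + 15 = 44.
Best is A, X, and K with total user value 46.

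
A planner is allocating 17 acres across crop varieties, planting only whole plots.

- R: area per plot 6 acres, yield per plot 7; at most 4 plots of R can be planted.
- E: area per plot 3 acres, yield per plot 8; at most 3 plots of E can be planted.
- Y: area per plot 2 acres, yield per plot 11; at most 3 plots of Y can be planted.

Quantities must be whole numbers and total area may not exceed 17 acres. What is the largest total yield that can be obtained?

57

2×E and 3×Y: area 12 ≤ 17, yield 2·8 + 3·11 = 49.
3×E and 3×Y: area 15 ≤ 17, yield 3·8 + 3·11 = 57.
Best is 57.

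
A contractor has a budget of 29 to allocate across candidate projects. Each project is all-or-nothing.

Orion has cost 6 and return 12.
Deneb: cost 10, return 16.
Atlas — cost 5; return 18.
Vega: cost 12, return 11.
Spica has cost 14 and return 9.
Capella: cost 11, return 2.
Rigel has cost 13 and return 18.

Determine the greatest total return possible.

52

This is an integer program with binary decision variables.
Allowing fractional choices, the relaxed optimum would be about 57.1, but projects are indivisible.
Orion + Atlas + Rigel: cost 6 + 5 + 13 = 24 ≤ 29, return 12 + 18 + 18 = 48.
Deneb + Atlas + Rigel: cost 10 + 5 + 13 = 28 ≤ 29, return 16 + 18 + 18 = 52.
Best is Deneb, Atlas, and Rigel with total return 52.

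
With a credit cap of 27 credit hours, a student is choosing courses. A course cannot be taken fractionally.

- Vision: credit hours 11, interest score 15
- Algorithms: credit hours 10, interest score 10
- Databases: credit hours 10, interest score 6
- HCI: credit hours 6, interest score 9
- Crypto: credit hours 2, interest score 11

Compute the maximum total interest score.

36

Treat it as a binary knapsack problem.
Allowing fractional choices, the relaxed optimum would be about 43.0, but courses are indivisible.
Vision + HCI + Crypto: credit hours 11 + 6 + 2 = 19 ≤ 27, interest score 15 + 9 + 11 = 35.
Vision + Algorithms + HCI: credit hours 11 + 10 + 6 = 27 ≤ 27, interest score 15 + 10 + 9 = 34.
Vision + Algorithms + Crypto: credit hours 11 + 10 + 2 = 23 ≤ 27, interest score 15 + 10 + 11 = 36.
Best is Vision, Algorithms, and Crypto with total interest score 36.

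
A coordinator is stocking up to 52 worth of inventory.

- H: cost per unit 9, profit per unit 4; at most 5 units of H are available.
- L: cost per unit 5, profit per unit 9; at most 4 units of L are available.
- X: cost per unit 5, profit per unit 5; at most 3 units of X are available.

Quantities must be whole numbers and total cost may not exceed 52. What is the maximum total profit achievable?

L has the best ratio (9/5); taking only L gives at most 4×9 = 36 (stopped by the supply cap of 4).
Mixing does better — 1×H, 4×L, and 3×X: cost 44 ≤ 52, profit 1·4 + 4·9 + 3·5 = 55.

55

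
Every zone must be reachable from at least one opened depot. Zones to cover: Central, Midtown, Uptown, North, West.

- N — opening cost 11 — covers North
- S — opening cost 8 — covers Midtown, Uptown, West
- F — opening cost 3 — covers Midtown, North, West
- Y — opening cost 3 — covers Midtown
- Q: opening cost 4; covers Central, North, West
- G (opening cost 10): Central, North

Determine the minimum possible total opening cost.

Choose S and Q: together they cover Central, Midtown, Uptown, North, West — every zone.
Total opening cost: 8 + 4 = 12.

12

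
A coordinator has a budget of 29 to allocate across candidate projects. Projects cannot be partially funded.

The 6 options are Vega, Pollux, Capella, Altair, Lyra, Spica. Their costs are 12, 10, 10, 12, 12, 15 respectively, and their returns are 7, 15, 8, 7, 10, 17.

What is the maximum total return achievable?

32

Take Pollux and Spica: cost 10 + 15 = 25 ≤ 29, return 15 + 17 = 32.
No other feasible combination does better.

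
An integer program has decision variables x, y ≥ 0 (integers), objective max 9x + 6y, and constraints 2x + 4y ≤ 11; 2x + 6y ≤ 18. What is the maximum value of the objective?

Relaxing integrality, the LP optimum is 49.50 at (x,y) = (5.5, 0), which is not an integer point.
(x,y)=(5,0): 2·5+4·0=10≤11, 2·5+6·0=10≤18, objective 45.
(x,y)=(4,0): 2·4+4·0=8≤11, 2·4+6·0=8≤18, objective 36.
The best lattice point is (5,0), giving 45.

45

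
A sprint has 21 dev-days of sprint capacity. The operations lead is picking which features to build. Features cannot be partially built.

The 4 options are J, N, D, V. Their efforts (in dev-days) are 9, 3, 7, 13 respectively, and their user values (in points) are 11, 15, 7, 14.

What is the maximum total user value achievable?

33

Allowing fractional choices, the relaxed optimum would be about 35.7, but features are indivisible.
N + V: effort 3 + 13 = 16 ≤ 21, user value 15 + 14 = 29.
J + N + D: effort 9 + 3 + 7 = 19 ≤ 21, user value 11 + 15 + 7 = 33.
Best is J, N, and D with total user value 33.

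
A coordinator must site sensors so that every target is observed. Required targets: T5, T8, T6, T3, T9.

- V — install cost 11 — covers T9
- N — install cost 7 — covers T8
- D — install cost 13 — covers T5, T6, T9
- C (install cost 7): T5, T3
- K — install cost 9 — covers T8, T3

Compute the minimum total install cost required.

22

Choose D and K: together they cover T5, T8, T6, T3, T9 — every target.
Total install cost: 13 + 9 = 22.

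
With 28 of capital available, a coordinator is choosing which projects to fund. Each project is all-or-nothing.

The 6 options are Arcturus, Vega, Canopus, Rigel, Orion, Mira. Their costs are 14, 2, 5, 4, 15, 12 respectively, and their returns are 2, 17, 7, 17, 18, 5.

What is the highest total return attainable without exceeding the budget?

Allowing fractional choices, the relaxed optimum would be about 59.8, but projects are indivisible.
Vega + Canopus + Rigel + Mira: cost 2 + 5 + 4 + 12 = 23 ≤ 28, return 17 + 7 + 17 + 5 = 46.
Vega + Canopus + Rigel + Orion: cost 2 + 5 + 4 + 15 = 26 ≤ 28, return 17 + 7 + 17 + 18 = 59.
Vega + Rigel + Orion: cost 2 + 4 + 15 = 21 ≤ 28, return 17 + 17 + 18 = 52.
Best is Vega, Canopus, Rigel, and Orion with total return 59.

59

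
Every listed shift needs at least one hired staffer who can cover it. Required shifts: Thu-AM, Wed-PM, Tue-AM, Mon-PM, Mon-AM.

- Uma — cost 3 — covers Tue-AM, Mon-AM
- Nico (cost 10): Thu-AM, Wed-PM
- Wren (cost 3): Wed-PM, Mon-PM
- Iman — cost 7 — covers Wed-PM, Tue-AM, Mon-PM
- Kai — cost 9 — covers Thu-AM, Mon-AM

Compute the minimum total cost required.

This is a weighted set-cover instance.
Choose Uma, Wren, and Kai: together they cover Thu-AM, Wed-PM, Tue-AM, Mon-PM, Mon-AM — every shift.
Total cost: 3 + 3 + 9 = 15.
No cover costs less than 15.

15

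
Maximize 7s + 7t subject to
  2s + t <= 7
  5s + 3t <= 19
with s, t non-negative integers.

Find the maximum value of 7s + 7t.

The continuous relaxation peaks at (0, 6.33) with value 44.33; rounding to a feasible lattice point costs some objective.
(s,t)=(0,6): 2·0+1·6=6≤7, 5·0+3·6=18≤19, objective 42.
(s,t)=(0,5): 2·0+1·5=5≤7, 5·0+3·5=15≤19, objective 35.
The best lattice point is (0,6), giving 42.

42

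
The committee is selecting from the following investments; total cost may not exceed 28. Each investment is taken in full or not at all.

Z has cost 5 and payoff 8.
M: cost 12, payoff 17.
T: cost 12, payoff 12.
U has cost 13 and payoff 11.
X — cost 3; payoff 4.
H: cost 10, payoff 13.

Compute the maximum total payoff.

Allowing fractional choices, the relaxed optimum would be about 39.4, but investments are indivisible.
M + T + X: cost 12 + 12 + 3 = 27 ≤ 28, payoff 17 + 12 + 4 = 33.
Z + M + H: cost 5 + 12 + 10 = 27 ≤ 28, payoff 8 + 17 + 13 = 38.
M + X + H: cost 12 + 3 + 10 = 25 ≤ 28, payoff 17 + 4 + 13 = 34.
Best is Z, M, and H with total payoff 38.

38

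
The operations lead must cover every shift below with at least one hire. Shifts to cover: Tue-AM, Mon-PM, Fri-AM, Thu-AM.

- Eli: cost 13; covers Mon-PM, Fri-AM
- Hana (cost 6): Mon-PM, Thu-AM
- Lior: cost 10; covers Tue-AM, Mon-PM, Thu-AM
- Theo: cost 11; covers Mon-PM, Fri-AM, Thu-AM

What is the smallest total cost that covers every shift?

21

The greedy cost-per-new-shift heuristic would pick Hana, Lior, and Theo for 27, but a cheaper cover exists.
Choose Lior and Theo: together they cover Tue-AM, Mon-PM, Fri-AM, Thu-AM — every shift.
Total cost: 10 + 11 = 21.
No cover costs less than 21.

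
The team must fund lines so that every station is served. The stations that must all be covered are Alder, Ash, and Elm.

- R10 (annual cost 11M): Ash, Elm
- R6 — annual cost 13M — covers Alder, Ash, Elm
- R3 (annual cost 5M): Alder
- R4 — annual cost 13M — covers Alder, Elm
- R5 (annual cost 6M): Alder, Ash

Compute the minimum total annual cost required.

This is a weighted set-cover instance.
R6 alone covers Alder, Ash, Elm — every station.
Total annual cost: 13.

13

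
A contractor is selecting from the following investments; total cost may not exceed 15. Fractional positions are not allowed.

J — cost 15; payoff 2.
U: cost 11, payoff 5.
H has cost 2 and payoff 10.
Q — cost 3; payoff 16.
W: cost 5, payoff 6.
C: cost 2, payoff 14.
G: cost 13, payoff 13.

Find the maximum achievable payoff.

46

Take H, Q, W, and C: cost 2 + 3 + 5 + 2 = 12 ≤ 15, payoff 10 + 16 + 6 + 14 = 46.
No other feasible combination does better.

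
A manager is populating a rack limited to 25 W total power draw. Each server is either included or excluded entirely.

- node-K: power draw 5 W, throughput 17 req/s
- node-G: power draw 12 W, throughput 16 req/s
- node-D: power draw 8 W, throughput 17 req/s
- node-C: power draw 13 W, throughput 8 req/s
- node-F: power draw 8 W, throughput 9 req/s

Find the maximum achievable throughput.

node-K + node-D + node-F: power draw 5 + 8 + 8 = 21 ≤ 25, throughput 17 + 17 + 9 = 43.
node-K + node-G + node-D: power draw 5 + 12 + 8 = 25 ≤ 25, throughput 17 + 16 + 17 = 50.
Best is node-K, node-G, and node-D with total throughput 50.

50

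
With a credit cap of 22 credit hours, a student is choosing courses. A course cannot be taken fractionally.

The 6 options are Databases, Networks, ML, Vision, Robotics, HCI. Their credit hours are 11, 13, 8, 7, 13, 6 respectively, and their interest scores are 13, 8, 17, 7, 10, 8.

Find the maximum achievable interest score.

Allowing fractional choices, the relaxed optimum would be about 34.5, but courses are indivisible.
ML + Robotics: credit hours 8 + 13 = 21 ≤ 22, interest score 17 + 10 = 27.
Databases + ML: credit hours 11 + 8 = 19 ≤ 22, interest score 13 + 17 = 30.
ML + Vision + HCI: credit hours 8 + 7 + 6 = 21 ≤ 22, interest score 17 + 7 + 8 = 32.
Best is ML, Vision, and HCI with total interest score 32.

32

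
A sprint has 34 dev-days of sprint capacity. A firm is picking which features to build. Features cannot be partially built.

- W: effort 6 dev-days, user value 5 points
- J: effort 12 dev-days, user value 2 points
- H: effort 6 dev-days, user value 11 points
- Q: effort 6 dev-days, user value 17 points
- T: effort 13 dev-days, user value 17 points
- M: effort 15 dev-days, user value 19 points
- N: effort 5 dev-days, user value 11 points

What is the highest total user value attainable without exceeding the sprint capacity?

58

This is an integer program with binary decision variables.
Take H, Q, M, and N: effort 6 + 6 + 15 + 5 = 32 ≤ 34, user value 11 + 17 + 19 + 11 = 58.
No other feasible combination does better.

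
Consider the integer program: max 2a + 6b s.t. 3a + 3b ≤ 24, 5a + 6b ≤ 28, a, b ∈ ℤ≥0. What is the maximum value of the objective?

(a,b)=(0,4): 3·0+3·4=12≤24, 5·0+6·4=24≤28, objective 24.
(a,b)=(1,3): 3·1+3·3=12≤24, 5·1+6·3=23≤28, objective 20.
(a,b)=(0,3): 3·0+3·3=9≤24, 5·0+6·3=18≤28, objective 18.
Maximum is 24 at (a,b)=(0,4).

24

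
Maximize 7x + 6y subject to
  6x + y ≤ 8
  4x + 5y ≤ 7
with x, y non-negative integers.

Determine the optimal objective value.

7

The continuous relaxation peaks at (1.27, 0.385) with value 11.19; rounding to a feasible lattice point costs some objective.
(x,y)=(1,0): 6·1+1·0=6≤8, 4·1+5·0=4≤7, objective 7.
(x,y)=(0,1): 6·0+1·1=1≤8, 4·0+5·1=5≤7, objective 6.
(x,y)=(0,0): 6·0+1·0=0≤8, 4·0+5·0=0≤7, objective 0.
Maximum is 7 at (x,y)=(1,0).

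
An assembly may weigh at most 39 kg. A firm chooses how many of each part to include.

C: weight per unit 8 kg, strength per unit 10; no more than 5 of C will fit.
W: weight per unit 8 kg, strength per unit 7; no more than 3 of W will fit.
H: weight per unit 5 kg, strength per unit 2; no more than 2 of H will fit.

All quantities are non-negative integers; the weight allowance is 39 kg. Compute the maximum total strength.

42

This is a bounded integer knapsack.
4×C: weight 32 ≤ 39, strength 4·10 = 40.
4×C and 1×H: weight 37 ≤ 39, strength 4·10 + 1·2 = 42.
Best is 42.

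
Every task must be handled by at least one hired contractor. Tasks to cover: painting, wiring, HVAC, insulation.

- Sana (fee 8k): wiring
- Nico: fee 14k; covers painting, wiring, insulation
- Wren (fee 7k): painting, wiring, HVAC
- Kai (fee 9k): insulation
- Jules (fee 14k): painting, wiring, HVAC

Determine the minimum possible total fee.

Choose Wren and Kai: together they cover painting, wiring, HVAC, insulation — every task.
Total fee: 7 + 9 = 16.
No cover costs less than 16.

16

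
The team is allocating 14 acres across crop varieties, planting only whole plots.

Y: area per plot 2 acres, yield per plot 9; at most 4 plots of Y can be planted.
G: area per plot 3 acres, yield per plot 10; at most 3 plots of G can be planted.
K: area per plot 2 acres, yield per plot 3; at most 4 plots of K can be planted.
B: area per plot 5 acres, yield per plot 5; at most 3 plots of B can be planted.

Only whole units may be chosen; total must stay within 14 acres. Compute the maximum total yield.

56

This is a bounded integer knapsack.
3×Y, 2×G, and 1×K: area 14 ≤ 14, yield 3·9 + 2·10 + 1·3 = 50.
4×Y and 2×G: area 14 ≤ 14, yield 4·9 + 2·10 = 56.
Best is 56.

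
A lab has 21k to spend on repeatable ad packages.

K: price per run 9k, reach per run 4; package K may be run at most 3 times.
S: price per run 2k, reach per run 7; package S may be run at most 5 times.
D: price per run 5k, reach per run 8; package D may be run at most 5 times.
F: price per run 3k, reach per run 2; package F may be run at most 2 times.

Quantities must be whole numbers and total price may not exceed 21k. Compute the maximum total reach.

Take 5×S and 2×D: price 20 ≤ 21, reach 5·7 + 2·8 = 51.
S has the best ratio (7/2) and is taken to its limit of 5; remaining capacity is filled optimally with the others.

51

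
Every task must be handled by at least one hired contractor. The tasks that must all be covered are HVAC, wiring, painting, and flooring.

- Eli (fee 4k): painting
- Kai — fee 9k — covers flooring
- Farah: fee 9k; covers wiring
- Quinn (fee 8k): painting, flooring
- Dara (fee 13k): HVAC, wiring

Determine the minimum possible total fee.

The greedy cost-per-new-task heuristic would pick Eli, Dara, and Quinn for 25, but a cheaper cover exists.
Choose Quinn and Dara: together they cover HVAC, wiring, painting, flooring — every task.
Total fee: 8 + 13 = 21.
No cover costs less than 21.

21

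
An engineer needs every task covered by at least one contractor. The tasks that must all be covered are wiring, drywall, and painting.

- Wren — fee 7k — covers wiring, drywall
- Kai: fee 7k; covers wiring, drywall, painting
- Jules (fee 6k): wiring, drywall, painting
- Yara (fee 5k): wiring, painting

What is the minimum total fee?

Jules alone covers wiring, drywall, painting — every task.
Total fee: 6.

6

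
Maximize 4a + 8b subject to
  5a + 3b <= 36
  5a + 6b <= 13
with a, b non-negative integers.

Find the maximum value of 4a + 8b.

16

Relaxing integrality, the LP optimum is 17.33 at (a,b) = (0, 2.17), which is not an integer point.
(a,b)=(0,2) is feasible, giving 16.
(a,b)=(1,1) is feasible, giving 12.
The best lattice point is (0,2), giving 16.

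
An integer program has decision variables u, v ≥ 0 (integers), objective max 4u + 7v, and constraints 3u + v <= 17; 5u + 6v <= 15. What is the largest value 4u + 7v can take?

14

(u,v)=(0,2): 3·0+1·2=2≤17, 5·0+6·2=12≤15, objective 14.
(u,v)=(1,1): 3·1+1·1=4≤17, 5·1+6·1=11≤15, objective 11.
(u,v)=(0,1): 3·0+1·1=1≤17, 5·0+6·1=6≤15, objective 7.
The best lattice point is (0,2), giving 14.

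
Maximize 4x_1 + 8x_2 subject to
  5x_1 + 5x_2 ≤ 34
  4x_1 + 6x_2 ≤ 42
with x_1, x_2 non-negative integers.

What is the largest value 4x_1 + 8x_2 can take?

Relaxing integrality, the LP optimum is 54.40 at (x_1,x_2) = (0, 6.8), which is not an integer point.
(x_1,x_2)=(0,6): 5·0+5·6=30≤34, 4·0+6·6=36≤42, objective 48.
(x_1,x_2)=(1,5): 5·1+5·5=30≤34, 4·1+6·5=34≤42, objective 44.
No feasible integer point exceeds 48.

48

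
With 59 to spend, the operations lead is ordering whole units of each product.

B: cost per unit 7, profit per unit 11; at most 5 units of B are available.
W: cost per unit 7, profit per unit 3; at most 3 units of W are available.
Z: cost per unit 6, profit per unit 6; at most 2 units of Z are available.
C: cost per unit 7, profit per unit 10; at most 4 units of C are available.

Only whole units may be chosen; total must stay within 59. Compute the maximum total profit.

This is a bounded integer knapsack.
4×B and 4×C: cost 56 ≤ 59, profit 4·11 + 4·10 = 84.
5×B and 3×C: cost 56 ≤ 59, profit 5·11 + 3·10 = 85.
Best is 85.

85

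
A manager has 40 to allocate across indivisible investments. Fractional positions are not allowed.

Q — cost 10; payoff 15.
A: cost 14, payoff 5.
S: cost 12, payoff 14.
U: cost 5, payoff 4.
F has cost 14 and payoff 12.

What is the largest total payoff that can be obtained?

Q + S + F: cost 10 + 12 + 14 = 36 ≤ 40, payoff 15 + 14 + 12 = 41.
Q + A + S: cost 10 + 14 + 12 = 36 ≤ 40, payoff 15 + 5 + 14 = 34.
Best is Q, S, and F with total payoff 41.

41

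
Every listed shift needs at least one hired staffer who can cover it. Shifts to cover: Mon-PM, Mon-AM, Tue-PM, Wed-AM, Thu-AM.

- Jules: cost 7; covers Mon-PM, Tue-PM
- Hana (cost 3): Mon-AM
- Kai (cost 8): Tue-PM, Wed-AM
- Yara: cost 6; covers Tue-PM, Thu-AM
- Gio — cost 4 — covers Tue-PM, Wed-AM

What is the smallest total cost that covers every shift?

20

This is a weighted set-cover instance.
Choose Jules, Hana, Yara, and Gio: together they cover Mon-PM, Mon-AM, Tue-PM, Wed-AM, Thu-AM — every shift.
Total cost: 7 + 3 + 6 + 4 = 20.
No cover costs less than 20.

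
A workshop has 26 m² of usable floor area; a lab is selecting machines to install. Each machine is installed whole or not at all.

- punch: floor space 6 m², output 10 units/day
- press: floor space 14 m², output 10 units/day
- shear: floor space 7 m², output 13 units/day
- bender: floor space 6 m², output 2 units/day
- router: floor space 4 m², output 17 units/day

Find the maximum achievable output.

Take punch, shear, bender, and router: floor space 6 + 7 + 6 + 4 = 23 ≤ 26, output 10 + 13 + 2 + 17 = 42.
No other feasible combination does better.

42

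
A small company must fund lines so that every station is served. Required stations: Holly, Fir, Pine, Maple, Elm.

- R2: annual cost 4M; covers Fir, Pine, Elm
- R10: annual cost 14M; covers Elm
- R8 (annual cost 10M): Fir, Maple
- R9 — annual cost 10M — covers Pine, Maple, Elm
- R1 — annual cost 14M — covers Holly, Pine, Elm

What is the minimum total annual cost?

24

This is a weighted set-cover instance.
The greedy cost-per-new-station heuristic would pick R2, R8, and R1 for 28, but a cheaper cover exists.
Choose R8 and R1: together they cover Holly, Fir, Pine, Maple, Elm — every station.
Total annual cost: 10 + 14 = 24.
No cover costs less than 24.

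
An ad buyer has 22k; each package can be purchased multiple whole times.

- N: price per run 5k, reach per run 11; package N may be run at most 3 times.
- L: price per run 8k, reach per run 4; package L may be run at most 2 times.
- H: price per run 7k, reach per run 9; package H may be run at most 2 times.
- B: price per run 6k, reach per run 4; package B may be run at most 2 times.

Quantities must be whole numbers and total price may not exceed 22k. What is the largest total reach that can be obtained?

3×N and 1×H: price 22 ≤ 22, reach 3·11 + 1·9 = 42.
3×N and 1×B: price 21 ≤ 22, reach 3·11 + 1·4 = 37.
Best is 42.

42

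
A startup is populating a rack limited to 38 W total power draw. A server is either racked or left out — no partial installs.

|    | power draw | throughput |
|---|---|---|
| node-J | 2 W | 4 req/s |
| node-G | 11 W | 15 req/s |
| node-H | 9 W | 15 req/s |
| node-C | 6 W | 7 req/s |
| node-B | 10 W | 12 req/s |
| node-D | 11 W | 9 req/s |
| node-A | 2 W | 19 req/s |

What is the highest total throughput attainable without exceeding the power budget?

node-J + node-G + node-H + node-D + node-A: power draw 2 + 11 + 9 + 11 + 2 = 35 ≤ 38, throughput 4 + 15 + 15 + 9 + 19 = 62.
node-J + node-G + node-H + node-B + node-A: power draw 2 + 11 + 9 + 10 + 2 = 34 ≤ 38, throughput 4 + 15 + 15 + 12 + 19 = 65.
node-G + node-H + node-C + node-B + node-A: power draw 11 + 9 + 6 + 10 + 2 = 38 ≤ 38, throughput 15 + 15 + 7 + 12 + 19 = 68.
Best is node-G, node-H, node-C, node-B, and node-A with total throughput 68.

68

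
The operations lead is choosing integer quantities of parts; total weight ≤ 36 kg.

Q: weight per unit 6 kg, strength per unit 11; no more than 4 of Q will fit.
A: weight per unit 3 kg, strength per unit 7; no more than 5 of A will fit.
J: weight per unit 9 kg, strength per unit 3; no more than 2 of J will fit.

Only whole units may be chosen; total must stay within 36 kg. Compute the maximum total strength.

4×Q and 4×A: weight 36 ≤ 36, strength 4·11 + 4·7 = 72.
3×Q and 5×A: weight 33 ≤ 36, strength 3·11 + 5·7 = 68.
Best is 72.

72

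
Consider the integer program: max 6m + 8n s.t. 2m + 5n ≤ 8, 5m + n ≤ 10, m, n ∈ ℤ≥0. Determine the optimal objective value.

The continuous relaxation peaks at (1.83, 0.87) with value 17.91; rounding to a feasible lattice point costs some objective.
(m,n)=(1,1) is feasible, giving 14.
(m,n)=(2,0) is feasible, giving 12.
No feasible integer point exceeds 14.

14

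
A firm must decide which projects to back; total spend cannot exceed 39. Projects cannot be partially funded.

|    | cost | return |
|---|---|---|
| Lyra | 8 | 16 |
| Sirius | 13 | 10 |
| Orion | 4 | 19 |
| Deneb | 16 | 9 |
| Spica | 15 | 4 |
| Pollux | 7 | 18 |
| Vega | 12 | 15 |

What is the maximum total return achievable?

68

Take Lyra, Orion, Pollux, and Vega: cost 8 + 4 + 7 + 12 = 31 ≤ 39, return 16 + 19 + 18 + 15 = 68.
No other feasible combination does better.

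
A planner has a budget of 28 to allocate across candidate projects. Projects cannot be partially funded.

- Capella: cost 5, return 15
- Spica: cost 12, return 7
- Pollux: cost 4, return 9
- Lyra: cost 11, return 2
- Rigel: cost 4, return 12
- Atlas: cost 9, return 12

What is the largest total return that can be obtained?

48

Take Capella, Pollux, Rigel, and Atlas: cost 5 + 4 + 4 + 9 = 22 ≤ 28, return 15 + 9 + 12 + 12 = 48.
No other feasible combination does better.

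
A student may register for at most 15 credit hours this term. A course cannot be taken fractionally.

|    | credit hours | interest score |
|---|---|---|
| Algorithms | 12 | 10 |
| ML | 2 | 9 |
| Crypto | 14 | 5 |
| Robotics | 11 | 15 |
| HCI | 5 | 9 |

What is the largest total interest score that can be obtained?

Allowing fractional choices, the relaxed optimum would be about 28.9, but courses are indivisible.
ML + HCI: credit hours 2 + 5 = 7 ≤ 15, interest score 9 + 9 = 18.
ML + Robotics: credit hours 2 + 11 = 13 ≤ 15, interest score 9 + 15 = 24.
Algorithms + ML: credit hours 12 + 2 = 14 ≤ 15, interest score 10 + 9 = 19.
Best is ML and Robotics with total interest score 24.

24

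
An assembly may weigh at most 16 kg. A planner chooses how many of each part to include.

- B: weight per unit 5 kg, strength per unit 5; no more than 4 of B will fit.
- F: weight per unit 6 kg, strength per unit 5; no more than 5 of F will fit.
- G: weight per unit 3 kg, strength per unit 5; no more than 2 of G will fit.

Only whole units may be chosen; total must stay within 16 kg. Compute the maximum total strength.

20

G has the best ratio (5/3); taking only G gives at most 2×5 = 10 (stopped by the supply cap of 2).
Mixing does better — 2×B and 2×G: weight 16 ≤ 16, strength 2·5 + 2·5 = 20.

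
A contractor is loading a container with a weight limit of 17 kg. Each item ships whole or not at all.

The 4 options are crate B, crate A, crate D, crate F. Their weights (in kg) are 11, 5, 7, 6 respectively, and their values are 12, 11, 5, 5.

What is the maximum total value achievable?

23

crate B + crate A: weight 11 + 5 = 16 ≤ 17, value 12 + 11 = 23.
crate B + crate F: weight 11 + 6 = 17 ≤ 17, value 12 + 5 = 17.
Best is crate B and crate A with total value 23.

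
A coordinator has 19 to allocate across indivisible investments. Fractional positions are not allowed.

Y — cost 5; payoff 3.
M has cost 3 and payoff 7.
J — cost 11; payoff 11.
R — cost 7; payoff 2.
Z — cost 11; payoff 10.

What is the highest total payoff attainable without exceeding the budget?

21

Allowing fractional choices, the relaxed optimum would be about 22.5, but investments are indivisible.
Y + M + Z: cost 5 + 3 + 11 = 19 ≤ 19, payoff 3 + 7 + 10 = 20.
Y + M + J: cost 5 + 3 + 11 = 19 ≤ 19, payoff 3 + 7 + 11 = 21.
M + J: cost 3 + 11 = 14 ≤ 19, payoff 7 + 11 = 18.
Best is Y, M, and J with total payoff 21.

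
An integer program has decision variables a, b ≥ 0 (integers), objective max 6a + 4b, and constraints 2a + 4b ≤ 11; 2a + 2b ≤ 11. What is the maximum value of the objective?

(a,b)=(5,0): 2·5+4·0=10≤11, 2·5+2·0=10≤11, objective 30.
(a,b)=(4,0): 2·4+4·0=8≤11, 2·4+2·0=8≤11, objective 24.
Maximum is 30 at (a,b)=(5,0).

30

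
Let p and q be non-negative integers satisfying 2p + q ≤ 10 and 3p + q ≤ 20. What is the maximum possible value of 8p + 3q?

40

(p,q)=(5,0): 2·5+1·0=10≤10, 3·5+1·0=15≤20, objective 40.
(p,q)=(4,1): 2·4+1·1=9≤10, 3·4+1·1=13≤20, objective 35.
(p,q)=(4,0): 2·4+1·0=8≤10, 3·4+1·0=12≤20, objective 32.
Maximum is 40 at (p,q)=(5,0).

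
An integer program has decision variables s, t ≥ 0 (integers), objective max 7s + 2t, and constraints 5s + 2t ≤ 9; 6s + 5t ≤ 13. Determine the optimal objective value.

The continuous relaxation peaks at (1.8, 0) with value 12.60; rounding to a feasible lattice point costs some objective.
(s,t)=(1,1): 5·1+2·1=7≤9, 6·1+5·1=11≤13, objective 9.
(s,t)=(1,0): 5·1+2·0=5≤9, 6·1+5·0=6≤13, objective 7.
(s,t)=(0,2): 5·0+2·2=4≤9, 6·0+5·2=10≤13, objective 4.
The best lattice point is (1,1), giving 9.

9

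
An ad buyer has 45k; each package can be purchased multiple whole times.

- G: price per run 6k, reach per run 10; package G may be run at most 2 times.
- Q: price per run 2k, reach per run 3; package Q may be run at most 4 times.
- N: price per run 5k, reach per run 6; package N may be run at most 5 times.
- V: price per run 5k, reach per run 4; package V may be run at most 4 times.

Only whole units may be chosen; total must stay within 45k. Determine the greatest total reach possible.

G has the best ratio (10/6); taking only G gives at most 2×10 = 20 (stopped by the supply cap of 2).
Mixing does better — 2×G, 4×Q, and 5×N: price 45 ≤ 45, reach 2·10 + 4·3 + 5·6 = 62.

62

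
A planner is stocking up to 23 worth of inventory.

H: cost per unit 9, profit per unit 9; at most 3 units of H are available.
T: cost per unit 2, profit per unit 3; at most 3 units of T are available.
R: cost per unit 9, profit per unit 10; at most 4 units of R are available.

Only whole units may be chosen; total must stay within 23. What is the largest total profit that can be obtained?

This is a bounded integer knapsack.
1×H, 2×T, and 1×R: cost 22 ≤ 23, profit 1·9 + 2·3 + 1·10 = 25.
2×T and 2×R: cost 22 ≤ 23, profit 2·3 + 2·10 = 26.
Best is 26.

26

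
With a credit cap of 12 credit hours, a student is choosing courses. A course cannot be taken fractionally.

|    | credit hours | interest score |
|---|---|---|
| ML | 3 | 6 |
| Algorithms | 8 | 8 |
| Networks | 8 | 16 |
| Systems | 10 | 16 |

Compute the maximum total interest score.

Treat it as a binary knapsack problem.
Networks: credit hours 8 ≤ 12, interest score 16.
Systems: credit hours 10 ≤ 12, interest score 16.
ML + Networks: credit hours 3 + 8 = 11 ≤ 12, interest score 6 + 16 = 22.
Best is ML and Networks with total interest score 22.

22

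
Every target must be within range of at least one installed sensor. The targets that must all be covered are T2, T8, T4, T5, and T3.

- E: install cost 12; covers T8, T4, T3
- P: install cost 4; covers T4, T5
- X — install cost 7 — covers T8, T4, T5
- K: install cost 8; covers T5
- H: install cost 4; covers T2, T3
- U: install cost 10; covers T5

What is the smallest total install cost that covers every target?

11

The greedy cost-per-new-target heuristic would pick P, H, and X for 15, but a cheaper cover exists.
Choose X and H: together they cover T2, T8, T4, T5, T3 — every target.
Total install cost: 7 + 4 = 11.
No cover costs less than 11.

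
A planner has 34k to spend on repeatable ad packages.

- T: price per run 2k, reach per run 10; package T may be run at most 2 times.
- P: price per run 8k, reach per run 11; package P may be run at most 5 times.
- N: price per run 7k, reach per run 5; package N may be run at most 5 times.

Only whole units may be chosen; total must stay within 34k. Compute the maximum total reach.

54

T has the best ratio (10/2); taking only T gives at most 2×10 = 20 (stopped by the supply cap of 2).
Mixing does better — 1×T and 4×P: price 34 ≤ 34, reach 1·10 + 4·11 = 54.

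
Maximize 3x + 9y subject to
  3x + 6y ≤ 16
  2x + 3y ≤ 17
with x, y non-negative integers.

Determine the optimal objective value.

Relaxing integrality, the LP optimum is 24.00 at (x,y) = (0, 2.67), which is not an integer point.
(x,y)=(1,2): 3·1+6·2=15≤16, 2·1+3·2=8≤17, objective 21.
(x,y)=(0,2): 3·0+6·2=12≤16, 2·0+3·2=6≤17, objective 18.
(x,y)=(2,1): 3·2+6·1=12≤16, 2·2+3·1=7≤17, objective 15.
Maximum is 21 at (x,y)=(1,2).

21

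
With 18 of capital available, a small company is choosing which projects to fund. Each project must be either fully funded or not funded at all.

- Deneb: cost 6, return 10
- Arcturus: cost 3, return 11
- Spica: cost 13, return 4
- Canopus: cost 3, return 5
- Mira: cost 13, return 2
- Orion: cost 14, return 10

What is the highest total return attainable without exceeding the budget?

26

Allowing fractional choices, the relaxed optimum would be about 30.3, but projects are indivisible.
Deneb + Arcturus: cost 6 + 3 = 9 ≤ 18, return 10 + 11 = 21.
Deneb + Arcturus + Canopus: cost 6 + 3 + 3 = 12 ≤ 18, return 10 + 11 + 5 = 26.
Arcturus + Orion: cost 3 + 14 = 17 ≤ 18, return 11 + 10 = 21.
Best is Deneb, Arcturus, and Canopus with total return 26.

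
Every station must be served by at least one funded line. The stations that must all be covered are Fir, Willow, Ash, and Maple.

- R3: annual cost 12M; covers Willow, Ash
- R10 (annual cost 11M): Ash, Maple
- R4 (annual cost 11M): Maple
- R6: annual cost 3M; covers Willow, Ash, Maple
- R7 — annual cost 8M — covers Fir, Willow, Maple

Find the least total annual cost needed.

11

Choose R6 and R7: together they cover Fir, Willow, Ash, Maple — every station.
Total annual cost: 3 + 8 = 11.
No cover costs less than 11.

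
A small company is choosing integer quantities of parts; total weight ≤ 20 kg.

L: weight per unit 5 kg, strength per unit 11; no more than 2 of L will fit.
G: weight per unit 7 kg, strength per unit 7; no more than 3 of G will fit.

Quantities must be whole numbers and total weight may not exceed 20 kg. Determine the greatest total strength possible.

29

1×L and 2×G: weight 19 ≤ 20, strength 1·11 + 2·7 = 25.
2×L and 1×G: weight 17 ≤ 20, strength 2·11 + 1·7 = 29.
Best is 29.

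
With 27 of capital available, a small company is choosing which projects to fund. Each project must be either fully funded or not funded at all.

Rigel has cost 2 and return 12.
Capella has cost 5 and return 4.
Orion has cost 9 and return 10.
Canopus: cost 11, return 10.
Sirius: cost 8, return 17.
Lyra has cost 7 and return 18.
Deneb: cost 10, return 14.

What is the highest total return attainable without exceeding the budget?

61

Take Rigel, Sirius, Lyra, and Deneb: cost 2 + 8 + 7 + 10 = 27 ≤ 27, return 12 + 17 + 18 + 14 = 61.
No other feasible combination does better.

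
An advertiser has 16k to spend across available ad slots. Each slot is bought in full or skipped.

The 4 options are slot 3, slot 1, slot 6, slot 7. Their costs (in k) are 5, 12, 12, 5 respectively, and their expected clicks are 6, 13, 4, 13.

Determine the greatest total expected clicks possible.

slot 1: cost 12 ≤ 16, expected clicks 13.
slot 7: cost 5 ≤ 16, expected clicks 13.
slot 3 + slot 7: cost 5 + 5 = 10 ≤ 16, expected clicks 6 + 13 = 19.
Best is slot 3 and slot 7 with total expected clicks 19.

19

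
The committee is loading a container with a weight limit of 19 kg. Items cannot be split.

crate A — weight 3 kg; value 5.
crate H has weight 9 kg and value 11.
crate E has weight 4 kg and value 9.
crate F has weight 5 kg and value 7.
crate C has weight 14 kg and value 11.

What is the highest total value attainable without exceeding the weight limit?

crate A + crate H + crate F: weight 3 + 9 + 5 = 17 ≤ 19, value 5 + 11 + 7 = 23.
crate A + crate H + crate E: weight 3 + 9 + 4 = 16 ≤ 19, value 5 + 11 + 9 = 25.
crate H + crate E + crate F: weight 9 + 4 + 5 = 18 ≤ 19, value 11 + 9 + 7 = 27.
Best is crate H, crate E, and crate F with total value 27.

27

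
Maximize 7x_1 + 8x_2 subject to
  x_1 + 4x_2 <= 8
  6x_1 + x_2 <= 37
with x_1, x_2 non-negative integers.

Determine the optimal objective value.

42

Relaxing integrality, the LP optimum is 46.43 at (x_1,x_2) = (6.09, 0.478), which is not an integer point.
(x_1,x_2)=(6,0) is feasible, giving 42.
(x_1,x_2)=(5,0) is feasible, giving 35.
No feasible integer point exceeds 42.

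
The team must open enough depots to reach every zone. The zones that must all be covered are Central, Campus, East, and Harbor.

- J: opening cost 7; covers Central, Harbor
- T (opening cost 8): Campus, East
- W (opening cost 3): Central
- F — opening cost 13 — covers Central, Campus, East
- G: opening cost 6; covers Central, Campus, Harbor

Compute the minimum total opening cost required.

This is a weighted set-cover instance.
Choose T and G: together they cover Central, Campus, East, Harbor — every zone.
Total opening cost: 8 + 6 = 14.
No cover costs less than 14.

14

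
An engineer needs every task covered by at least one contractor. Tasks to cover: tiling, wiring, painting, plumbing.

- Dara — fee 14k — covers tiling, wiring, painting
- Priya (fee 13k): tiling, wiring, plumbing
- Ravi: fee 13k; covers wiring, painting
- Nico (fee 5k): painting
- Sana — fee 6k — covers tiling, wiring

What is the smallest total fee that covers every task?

The greedy cost-per-new-task heuristic would pick Sana, Nico, and Priya for 24, but a cheaper cover exists.
Choose Priya and Nico: together they cover tiling, wiring, painting, plumbing — every task.
Total fee: 13 + 5 = 18.
No cover costs less than 18.

18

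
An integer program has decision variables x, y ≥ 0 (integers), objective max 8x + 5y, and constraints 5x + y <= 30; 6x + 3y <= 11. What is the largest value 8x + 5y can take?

15

The continuous relaxation peaks at (0, 3.67) with value 18.33; rounding to a feasible lattice point costs some objective.
(x,y)=(0,3): 5·0+1·3=3≤30, 6·0+3·3=9≤11, objective 15.
(x,y)=(0,2): 5·0+1·2=2≤30, 6·0+3·2=6≤11, objective 10.
No feasible integer point exceeds 15.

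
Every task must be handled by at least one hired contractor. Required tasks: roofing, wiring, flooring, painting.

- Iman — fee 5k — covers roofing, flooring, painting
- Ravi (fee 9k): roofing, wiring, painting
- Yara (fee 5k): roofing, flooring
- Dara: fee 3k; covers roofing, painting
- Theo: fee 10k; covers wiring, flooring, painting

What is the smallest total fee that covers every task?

13

This is a weighted set-cover instance.
The greedy cost-per-new-task heuristic would pick Dara, Iman, and Ravi for 17, but a cheaper cover exists.
Choose Dara and Theo: together they cover roofing, wiring, flooring, painting — every task.
Total fee: 3 + 10 = 13.
No cover costs less than 13.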